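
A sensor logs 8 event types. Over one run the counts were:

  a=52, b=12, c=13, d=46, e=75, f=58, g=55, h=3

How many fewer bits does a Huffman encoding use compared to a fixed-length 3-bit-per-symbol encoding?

Fixed-length: 3 bits × 314 symbols = 942 bits.
Huffman merges:
combine h(3), b(12) → 15
combine c(13), 15 → 28
combine 28, d(46) → 74
combine a(52), g(55) → 107
combine f(58), 74 → 132
combine e(75), 107 → 182
combine 132, 182 → 314
Huffman total = 15 + 28 + 74 + 107 + 132 + 182 + 314 = 852 bits.
Saving = 942 − 852 = 90 bits.

90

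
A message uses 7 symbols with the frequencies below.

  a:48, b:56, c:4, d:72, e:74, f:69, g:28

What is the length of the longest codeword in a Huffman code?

4

Merge the two lowest-weight nodes at each step:
c(4) + g(28) → 32
32 + a(48) → 80
b(56) + f(69) → 125
d(72) + e(74) → 146
80 + 125 → 205
146 + 205 → 351
The first pair merged (c, g) ends up deepest, at depth 4.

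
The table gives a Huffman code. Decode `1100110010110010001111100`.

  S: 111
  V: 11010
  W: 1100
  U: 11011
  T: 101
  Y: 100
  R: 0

WWTYYRSW

Read left to right; each codeword is recognised as soon as it completes (prefix code):
  1100→W | 1100→W | 101→T | 100→Y | 100→Y | 0→R | 111→S | 1100→W
Decoded message: WWTYYRSW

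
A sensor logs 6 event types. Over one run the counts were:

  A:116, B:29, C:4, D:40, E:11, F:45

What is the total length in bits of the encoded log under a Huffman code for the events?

Build the Huffman tree bottom-up:
merge C(4) and E(11): 15
merge 15 and B(29): 44
merge D(40) and 44: 84
merge F(45) and 84: 129
merge A(116) and 129: 245
Total encoded bits = sum of merged weights = 15 + 44 + 84 + 129 + 245 = 517.

517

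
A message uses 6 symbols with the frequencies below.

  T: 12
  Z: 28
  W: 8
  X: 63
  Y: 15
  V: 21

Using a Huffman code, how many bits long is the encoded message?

335

Build the Huffman tree bottom-up:
W(8) + T(12) → 20
Y(15) + 20 → 35
V(21) + Z(28) → 49
35 + 49 → 84
X(63) + 84 → 147
The encoded length is the sum of every internal node's weight: 20 + 35 + 49 + 84 + 147 = 335 bits.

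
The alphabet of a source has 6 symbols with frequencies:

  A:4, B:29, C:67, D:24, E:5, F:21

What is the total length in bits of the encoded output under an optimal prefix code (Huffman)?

Greedily combine the two least-frequent nodes:
merge A(4) and E(5): 9
merge 9 and F(21): 30
merge D(24) and B(29): 53
merge 30 and 53: 83
merge C(67) and 83: 150
Each symbol's bit-cost is frequency × depth; summing gives 325 bits (equivalently 9 + 30 + 53 + 83 + 150).

325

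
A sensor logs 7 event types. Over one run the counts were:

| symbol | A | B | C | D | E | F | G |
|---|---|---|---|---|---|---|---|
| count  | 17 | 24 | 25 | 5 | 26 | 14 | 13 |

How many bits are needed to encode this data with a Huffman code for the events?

339

Merge the two smallest weights repeatedly:
D(5) + G(13) → 18
F(14) + A(17) → 31
18 + B(24) → 42
C(25) + E(26) → 51
31 + 42 → 73
51 + 73 → 124
Total encoded bits = sum of merged weights = 18 + 31 + 42 + 51 + 73 + 124 = 339.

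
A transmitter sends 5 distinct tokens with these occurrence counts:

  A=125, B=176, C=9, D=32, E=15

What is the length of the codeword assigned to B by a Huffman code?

1

Repeatedly merge the two smallest:
merge C(9) and E(15): 24
merge 24 and D(32): 56
merge 56 and A(125): 181
merge B(176) and 181: 357
B is merged only at the final step, so code length = 1.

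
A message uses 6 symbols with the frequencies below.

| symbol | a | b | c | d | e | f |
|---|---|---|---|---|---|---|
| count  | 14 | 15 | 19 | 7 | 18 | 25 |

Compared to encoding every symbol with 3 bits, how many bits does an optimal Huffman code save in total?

44

Fixed-length: 3 bits × 98 symbols = 294 bits.
Huffman merges:
d(7) + a(14) → 21
b(15) + e(18) → 33
c(19) + 21 → 40
f(25) + 33 → 58
40 + 58 → 98
Huffman total = 21 + 33 + 40 + 58 + 98 = 250 bits.
Saving = 294 − 250 = 44 bits.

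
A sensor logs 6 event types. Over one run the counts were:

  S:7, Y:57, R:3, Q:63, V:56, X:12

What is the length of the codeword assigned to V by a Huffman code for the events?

2

Build the tree from the bottom:
R(3) + S(7) → 10
10 + X(12) → 22
22 + V(56) → 78
Y(57) + Q(63) → 120
78 + 120 → 198
V sits 2 levels below the root, so its codeword is 2 bits.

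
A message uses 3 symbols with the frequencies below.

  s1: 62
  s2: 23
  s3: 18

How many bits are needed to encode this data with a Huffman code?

Build the Huffman tree bottom-up:
merge s3(18) and s2(23): 41
merge 41 and s1(62): 103
Each symbol's bit-cost is frequency × depth; summing gives 144 bits (equivalently 41 + 103).

144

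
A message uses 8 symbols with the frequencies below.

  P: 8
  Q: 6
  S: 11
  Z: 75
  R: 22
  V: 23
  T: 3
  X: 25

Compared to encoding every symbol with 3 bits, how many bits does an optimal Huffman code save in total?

96

Fixed-length: 3 bits × 173 symbols = 519 bits.
Huffman merges:
T(3) + Q(6) → 9
P(8) + 9 → 17
S(11) + 17 → 28
R(22) + V(23) → 45
X(25) + 28 → 53
45 + 53 → 98
Z(75) + 98 → 173
Huffman total = 9 + 17 + 28 + 45 + 53 + 98 + 173 = 423 bits.
Saving = 519 − 423 = 96 bits.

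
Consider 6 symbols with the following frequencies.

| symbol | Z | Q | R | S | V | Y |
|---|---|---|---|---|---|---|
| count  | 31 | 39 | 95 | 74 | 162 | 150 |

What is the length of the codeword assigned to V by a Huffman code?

2

Repeatedly merge the two smallest:
merge Z(31) and Q(39): 70
merge 70 and S(74): 144
merge R(95) and 144: 239
merge Y(150) and V(162): 312
merge 239 and 312: 551
V sits 2 levels below the root, so its codeword is 2 bits.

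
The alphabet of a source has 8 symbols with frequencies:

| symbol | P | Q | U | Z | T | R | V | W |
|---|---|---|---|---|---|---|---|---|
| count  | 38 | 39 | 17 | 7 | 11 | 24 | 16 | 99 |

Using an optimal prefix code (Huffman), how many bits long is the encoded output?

648

Merge the two smallest weights repeatedly:
merge Z(7) and T(11): 18
merge V(16) and U(17): 33
merge 18 and R(24): 42
merge 33 and P(38): 71
merge Q(39) and 42: 81
merge 71 and 81: 152
merge W(99) and 152: 251
Each symbol's bit-cost is frequency × depth; summing gives 648 bits (equivalently 18 + 33 + 42 + 71 + 81 + 152 + 251).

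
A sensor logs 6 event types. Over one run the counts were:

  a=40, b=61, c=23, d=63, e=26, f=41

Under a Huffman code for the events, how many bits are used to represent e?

3

Build the tree from the bottom:
merge c(23) and e(26): 49
merge a(40) and f(41): 81
merge 49 and b(61): 110
merge d(63) and 81: 144
merge 110 and 144: 254
e sits 3 levels below the root, so its codeword is 3 bits.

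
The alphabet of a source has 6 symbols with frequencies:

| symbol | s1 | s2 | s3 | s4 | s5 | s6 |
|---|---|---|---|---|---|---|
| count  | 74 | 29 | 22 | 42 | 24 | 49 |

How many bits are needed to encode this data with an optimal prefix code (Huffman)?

597

Merge the two smallest weights repeatedly:
s3(22) + s5(24) → 46
s2(29) + s4(42) → 71
46 + s6(49) → 95
71 + s1(74) → 145
95 + 145 → 240
The encoded length is the sum of every internal node's weight: 46 + 71 + 95 + 145 + 240 = 597 bits.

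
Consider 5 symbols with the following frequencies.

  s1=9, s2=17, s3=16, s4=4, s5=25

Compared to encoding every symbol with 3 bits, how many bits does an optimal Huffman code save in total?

Fixed-length: 3 bits × 71 symbols = 213 bits.
Huffman merges:
merge s4(4) and s1(9): 13
merge 13 and s3(16): 29
merge s2(17) and s5(25): 42
merge 29 and 42: 71
Huffman total = 13 + 29 + 42 + 71 = 155 bits.
Saving = 213 − 155 = 58 bits.

58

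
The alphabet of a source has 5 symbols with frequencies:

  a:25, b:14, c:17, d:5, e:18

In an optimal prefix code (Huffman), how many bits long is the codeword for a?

2

Repeatedly merge the two smallest:
merge d(5) and b(14): 19
merge c(17) and e(18): 35
merge 19 and a(25): 44
merge 35 and 44: 79
a's leaf is at depth 2, giving a 2-bit codeword.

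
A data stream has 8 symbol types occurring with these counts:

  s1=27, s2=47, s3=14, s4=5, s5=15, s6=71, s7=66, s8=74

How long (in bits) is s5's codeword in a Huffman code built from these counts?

5

Huffman merges, smallest pair first:
combine s4(5), s3(14) → 19
combine s5(15), 19 → 34
combine s1(27), 34 → 61
combine s2(47), 61 → 108
combine s7(66), s6(71) → 137
combine s8(74), 108 → 182
combine 137, 182 → 319
s5's leaf is at depth 5, giving a 5-bit codeword.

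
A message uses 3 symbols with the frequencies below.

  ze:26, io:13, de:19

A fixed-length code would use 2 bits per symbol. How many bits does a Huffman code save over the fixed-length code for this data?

Fixed-length: 2 bits × 58 symbols = 116 bits.
Huffman merges:
combine io(13), de(19) → 32
combine ze(26), 32 → 58
Huffman total = 32 + 58 = 90 bits.
Saving = 116 − 90 = 26 bits.

26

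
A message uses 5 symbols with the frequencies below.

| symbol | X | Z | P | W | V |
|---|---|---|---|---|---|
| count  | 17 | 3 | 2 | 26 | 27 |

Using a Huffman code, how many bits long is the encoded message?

150

Greedily combine the two least-frequent nodes:
P(2) + Z(3) → 5
5 + X(17) → 22
22 + W(26) → 48
V(27) + 48 → 75
Each symbol's bit-cost is frequency × depth; summing gives 150 bits (equivalently 5 + 22 + 48 + 75).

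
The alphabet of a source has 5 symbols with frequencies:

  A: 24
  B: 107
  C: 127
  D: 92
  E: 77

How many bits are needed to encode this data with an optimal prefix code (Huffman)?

Build the Huffman tree bottom-up:
A(24) + E(77) → 101
D(92) + 101 → 193
B(107) + C(127) → 234
193 + 234 → 427
Each symbol's bit-cost is frequency × depth; summing gives 955 bits (equivalently 101 + 193 + 234 + 427).

955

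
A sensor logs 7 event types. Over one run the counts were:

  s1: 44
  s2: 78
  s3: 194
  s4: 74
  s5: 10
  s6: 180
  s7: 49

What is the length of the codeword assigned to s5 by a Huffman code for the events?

Repeatedly merge the two smallest:
combine s5(10), s1(44) → 54
combine s7(49), 54 → 103
combine s4(74), s2(78) → 152
combine 103, 152 → 255
combine s6(180), s3(194) → 374
combine 255, 374 → 629
The subtree containing s5 is merged 4 times, so code length = 4.

4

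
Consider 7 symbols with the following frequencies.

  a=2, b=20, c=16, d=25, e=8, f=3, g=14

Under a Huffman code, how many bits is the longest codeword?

Merge the two lowest-weight nodes at each step:
combine a(2), f(3) → 5
combine 5, e(8) → 13
combine 13, g(14) → 27
combine c(16), b(20) → 36
combine d(25), 27 → 52
combine 36, 52 → 88
The first pair merged (a, f) ends up deepest, at depth 5.

5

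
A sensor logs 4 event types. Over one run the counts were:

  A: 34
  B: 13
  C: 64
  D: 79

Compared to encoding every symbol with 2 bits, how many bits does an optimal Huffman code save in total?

32

Fixed-length: 2 bits × 190 symbols = 380 bits.
Huffman merges:
combine B(13), A(34) → 47
combine 47, C(64) → 111
combine D(79), 111 → 190
Huffman total = 47 + 111 + 190 = 348 bits.
Saving = 380 − 348 = 32 bits.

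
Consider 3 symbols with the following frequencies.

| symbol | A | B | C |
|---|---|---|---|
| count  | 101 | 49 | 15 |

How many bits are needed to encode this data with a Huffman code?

Greedily combine the two least-frequent nodes:
merge C(15) and B(49): 64
merge 64 and A(101): 165
Total encoded bits = sum of merged weights = 64 + 165 = 229.

229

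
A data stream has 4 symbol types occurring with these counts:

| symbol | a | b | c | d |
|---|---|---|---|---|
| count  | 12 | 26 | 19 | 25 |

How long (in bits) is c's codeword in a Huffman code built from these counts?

2

Repeatedly merge the two smallest:
merge a(12) and c(19): 31
merge d(25) and b(26): 51
merge 31 and 51: 82
The subtree containing c is merged 2 times, so code length = 2.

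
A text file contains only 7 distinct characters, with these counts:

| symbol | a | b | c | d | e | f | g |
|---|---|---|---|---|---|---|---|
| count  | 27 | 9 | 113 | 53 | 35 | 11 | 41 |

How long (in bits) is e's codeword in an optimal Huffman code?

Repeatedly merge the two smallest:
b(9) + f(11) → 20
20 + a(27) → 47
e(35) + g(41) → 76
47 + d(53) → 100
76 + 100 → 176
c(113) + 176 → 289
The subtree containing e is merged 3 times, so code length = 3.

3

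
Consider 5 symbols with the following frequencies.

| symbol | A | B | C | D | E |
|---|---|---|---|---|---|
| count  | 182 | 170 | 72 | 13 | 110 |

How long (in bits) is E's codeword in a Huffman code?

2

Repeatedly merge the two smallest:
merge D(13) and C(72): 85
merge 85 and E(110): 195
merge B(170) and A(182): 352
merge 195 and 352: 547
E's leaf is at depth 2, giving a 2-bit codeword.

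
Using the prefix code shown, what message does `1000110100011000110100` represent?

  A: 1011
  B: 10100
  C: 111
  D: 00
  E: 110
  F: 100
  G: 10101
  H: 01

FHBHFHB

Read left to right; each codeword is recognised as soon as it completes (prefix code):
  100→F | 01→H | 10100→B | 01→H | 100→F | 01→H | 10100→B
Decoded message: FHBHFHB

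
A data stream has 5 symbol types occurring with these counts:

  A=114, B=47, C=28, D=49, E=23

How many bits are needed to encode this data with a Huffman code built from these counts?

555

Merge the two smallest weights repeatedly:
merge E(23) and C(28): 51
merge B(47) and D(49): 96
merge 51 and 96: 147
merge A(114) and 147: 261
Total encoded bits = sum of merged weights = 51 + 96 + 147 + 261 = 555.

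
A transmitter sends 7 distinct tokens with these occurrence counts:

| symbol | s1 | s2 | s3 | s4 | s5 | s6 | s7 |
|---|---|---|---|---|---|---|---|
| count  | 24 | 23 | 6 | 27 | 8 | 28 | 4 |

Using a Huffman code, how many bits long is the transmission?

Merge the two smallest weights repeatedly:
s7(4) + s3(6) → 10
s5(8) + 10 → 18
18 + s2(23) → 41
s1(24) + s4(27) → 51
s6(28) + 41 → 69
51 + 69 → 120
Total encoded bits = sum of merged weights = 10 + 18 + 41 + 51 + 69 + 120 = 309.

309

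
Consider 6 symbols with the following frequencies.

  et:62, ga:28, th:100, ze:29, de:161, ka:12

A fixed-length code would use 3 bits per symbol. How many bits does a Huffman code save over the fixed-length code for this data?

313

Fixed-length: 3 bits × 392 symbols = 1176 bits.
Huffman merges:
ka(12) + ga(28) → 40
ze(29) + 40 → 69
et(62) + 69 → 131
th(100) + 131 → 231
de(161) + 231 → 392
Huffman total = 40 + 69 + 131 + 231 + 392 = 863 bits.
Saving = 1176 − 863 = 313 bits.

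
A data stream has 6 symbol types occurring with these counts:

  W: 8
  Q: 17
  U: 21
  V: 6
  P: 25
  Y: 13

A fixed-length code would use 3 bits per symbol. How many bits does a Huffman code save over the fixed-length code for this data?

Fixed-length: 3 bits × 90 symbols = 270 bits.
Huffman merges:
V(6) + W(8) → 14
Y(13) + 14 → 27
Q(17) + U(21) → 38
P(25) + 27 → 52
38 + 52 → 90
Huffman total = 14 + 27 + 38 + 52 + 90 = 221 bits.
Saving = 270 − 221 = 49 bits.

49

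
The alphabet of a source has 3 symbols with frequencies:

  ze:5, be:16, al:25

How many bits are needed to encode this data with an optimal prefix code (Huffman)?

Greedily combine the two least-frequent nodes:
merge ze(5) and be(16): 21
merge 21 and al(25): 46
The encoded length is the sum of every internal node's weight: 21 + 46 = 67 bits.

67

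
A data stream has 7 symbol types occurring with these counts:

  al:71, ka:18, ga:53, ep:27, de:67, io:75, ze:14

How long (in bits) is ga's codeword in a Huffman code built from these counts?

Repeatedly merge the two smallest:
ze(14) + ka(18) → 32
ep(27) + 32 → 59
ga(53) + 59 → 112
de(67) + al(71) → 138
io(75) + 112 → 187
138 + 187 → 325
ga sits 3 levels below the root, so its codeword is 3 bits.

3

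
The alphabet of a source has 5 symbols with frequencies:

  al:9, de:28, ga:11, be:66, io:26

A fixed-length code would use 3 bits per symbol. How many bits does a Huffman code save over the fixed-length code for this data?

140

Fixed-length: 3 bits × 140 symbols = 420 bits.
Huffman merges:
al(9) + ga(11) → 20
20 + io(26) → 46
de(28) + 46 → 74
be(66) + 74 → 140
Huffman total = 20 + 46 + 74 + 140 = 280 bits.
Saving = 420 − 280 = 140 bits.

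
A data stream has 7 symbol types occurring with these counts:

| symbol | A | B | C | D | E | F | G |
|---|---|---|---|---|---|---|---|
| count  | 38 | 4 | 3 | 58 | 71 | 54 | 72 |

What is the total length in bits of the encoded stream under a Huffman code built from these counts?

Build the Huffman tree bottom-up:
C(3) + B(4) → 7
7 + A(38) → 45
45 + F(54) → 99
D(58) + E(71) → 129
G(72) + 99 → 171
129 + 171 → 300
The encoded length is the sum of every internal node's weight: 7 + 45 + 99 + 129 + 171 + 300 = 751 bits.

751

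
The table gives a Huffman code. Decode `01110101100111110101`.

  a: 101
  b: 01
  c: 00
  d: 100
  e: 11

Read left to right; each codeword is recognised as soon as it completes (prefix code):
  01→b | 11→e | 01→b | 01→b | 100→d | 11→e | 11→e | 101→a | 01→b
Decoded message: bebbdeeab

bebbdeeab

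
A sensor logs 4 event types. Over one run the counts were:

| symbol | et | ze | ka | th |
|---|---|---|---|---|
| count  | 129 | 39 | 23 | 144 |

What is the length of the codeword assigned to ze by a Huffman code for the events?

Build the tree from the bottom:
combine ka(23), ze(39) → 62
combine 62, et(129) → 191
combine th(144), 191 → 335
ze sits 3 levels below the root, so its codeword is 3 bits.

3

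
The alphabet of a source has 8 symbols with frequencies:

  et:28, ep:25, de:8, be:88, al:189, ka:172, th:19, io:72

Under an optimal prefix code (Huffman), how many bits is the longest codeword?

6

Merge the two lowest-weight nodes at each step:
merge de(8) and th(19): 27
merge ep(25) and 27: 52
merge et(28) and 52: 80
merge io(72) and 80: 152
merge be(88) and 152: 240
merge ka(172) and al(189): 361
merge 240 and 361: 601
The first pair merged (de, th) ends up deepest, at depth 6.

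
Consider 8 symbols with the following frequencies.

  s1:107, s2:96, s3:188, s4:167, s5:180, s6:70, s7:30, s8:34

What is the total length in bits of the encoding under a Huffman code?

2446

Greedily combine the two least-frequent nodes:
combine s7(30), s8(34) → 64
combine 64, s6(70) → 134
combine s2(96), s1(107) → 203
combine 134, s4(167) → 301
combine s5(180), s3(188) → 368
combine 203, 301 → 504
combine 368, 504 → 872
Total encoded bits = sum of merged weights = 64 + 134 + 203 + 301 + 368 + 504 + 872 = 2446.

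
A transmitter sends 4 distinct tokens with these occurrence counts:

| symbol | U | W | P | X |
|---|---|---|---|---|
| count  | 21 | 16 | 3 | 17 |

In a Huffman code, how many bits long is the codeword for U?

Huffman merges, smallest pair first:
combine P(3), W(16) → 19
combine X(17), 19 → 36
combine U(21), 36 → 57
U sits one level below the root: a 1-bit codeword.

1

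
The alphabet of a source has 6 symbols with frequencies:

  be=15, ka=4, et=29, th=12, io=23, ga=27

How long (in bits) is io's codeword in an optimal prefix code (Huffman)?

2

Build the tree from the bottom:
combine ka(4), th(12) → 16
combine be(15), 16 → 31
combine io(23), ga(27) → 50
combine et(29), 31 → 60
combine 50, 60 → 110
io sits 2 levels below the root, so its codeword is 2 bits.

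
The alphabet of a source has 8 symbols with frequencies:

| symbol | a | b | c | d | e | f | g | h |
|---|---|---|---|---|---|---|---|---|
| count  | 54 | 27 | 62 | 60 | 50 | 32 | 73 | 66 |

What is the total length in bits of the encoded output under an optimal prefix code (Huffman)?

1258

Greedily combine the two least-frequent nodes:
b(27) + f(32) → 59
e(50) + a(54) → 104
59 + d(60) → 119
c(62) + h(66) → 128
g(73) + 104 → 177
119 + 128 → 247
177 + 247 → 424
Each symbol's bit-cost is frequency × depth; summing gives 1258 bits (equivalently 59 + 104 + 119 + 128 + 177 + 247 + 424).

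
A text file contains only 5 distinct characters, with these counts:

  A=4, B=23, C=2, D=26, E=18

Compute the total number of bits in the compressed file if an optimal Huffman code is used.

150

Greedily combine the two least-frequent nodes:
combine C(2), A(4) → 6
combine 6, E(18) → 24
combine B(23), 24 → 47
combine D(26), 47 → 73
The encoded length is the sum of every internal node's weight: 6 + 24 + 47 + 73 = 150 bits.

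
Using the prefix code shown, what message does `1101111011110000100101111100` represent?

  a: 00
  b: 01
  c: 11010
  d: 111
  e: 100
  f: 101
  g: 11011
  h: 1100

gghaefde

Read left to right; each codeword is recognised as soon as it completes (prefix code):
  11011→g | 11011→g | 1100→h | 00→a | 100→e | 101→f | 111→d | 100→e
Decoded message: gghaefde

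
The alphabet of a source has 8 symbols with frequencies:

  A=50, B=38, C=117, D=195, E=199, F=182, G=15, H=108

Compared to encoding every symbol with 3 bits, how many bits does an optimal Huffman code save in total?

238

Fixed-length: 3 bits × 904 symbols = 2712 bits.
Huffman merges:
combine G(15), B(38) → 53
combine A(50), 53 → 103
combine 103, H(108) → 211
combine C(117), F(182) → 299
combine D(195), E(199) → 394
combine 211, 299 → 510
combine 394, 510 → 904
Huffman total = 53 + 103 + 211 + 299 + 394 + 510 + 904 = 2474 bits.
Saving = 2712 − 2474 = 238 bits.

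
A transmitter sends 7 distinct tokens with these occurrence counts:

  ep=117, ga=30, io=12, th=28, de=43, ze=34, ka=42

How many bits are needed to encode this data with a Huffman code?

788

Build the Huffman tree bottom-up:
combine io(12), th(28) → 40
combine ga(30), ze(34) → 64
combine 40, ka(42) → 82
combine de(43), 64 → 107
combine 82, 107 → 189
combine ep(117), 189 → 306
Total encoded bits = sum of merged weights = 40 + 64 + 82 + 107 + 189 + 306 = 788.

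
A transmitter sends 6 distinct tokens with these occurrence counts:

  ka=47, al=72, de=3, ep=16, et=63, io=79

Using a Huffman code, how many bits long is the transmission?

Merge the two smallest weights repeatedly:
combine de(3), ep(16) → 19
combine 19, ka(47) → 66
combine et(63), 66 → 129
combine al(72), io(79) → 151
combine 129, 151 → 280
Each symbol's bit-cost is frequency × depth; summing gives 645 bits (equivalently 19 + 66 + 129 + 151 + 280).

645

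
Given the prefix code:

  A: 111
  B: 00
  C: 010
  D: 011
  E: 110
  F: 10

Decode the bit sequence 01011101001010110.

Read left to right; each codeword is recognised as soon as it completes (prefix code):
  010→C | 111→A | 010→C | 010→C | 10→F | 110→E
Decoded message: CACCFE

CACCFE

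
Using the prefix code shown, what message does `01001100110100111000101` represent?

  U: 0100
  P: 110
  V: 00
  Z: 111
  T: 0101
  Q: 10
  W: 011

Read left to right; each codeword is recognised as soon as it completes (prefix code):
  0100→U | 110→P | 011→W | 0100→U | 111→Z | 00→V | 0101→T
Decoded message: UPWUZVT

UPWUZVT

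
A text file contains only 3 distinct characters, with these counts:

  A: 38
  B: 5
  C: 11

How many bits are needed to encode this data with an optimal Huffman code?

70

Build the Huffman tree bottom-up:
B(5) + C(11) → 16
16 + A(38) → 54
Each symbol's bit-cost is frequency × depth; summing gives 70 bits (equivalently 16 + 54).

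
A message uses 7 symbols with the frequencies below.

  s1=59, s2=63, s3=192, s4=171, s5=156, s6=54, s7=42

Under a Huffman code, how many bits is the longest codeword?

4

Merge the two lowest-weight nodes at each step:
s7(42) + s6(54) → 96
s1(59) + s2(63) → 122
96 + 122 → 218
s5(156) + s4(171) → 327
s3(192) + 218 → 410
327 + 410 → 737
The rarest symbols sit at the bottom; the longest codeword is 4 bits.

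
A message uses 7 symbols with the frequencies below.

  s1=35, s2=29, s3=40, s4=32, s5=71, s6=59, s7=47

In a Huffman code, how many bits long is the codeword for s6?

Repeatedly merge the two smallest:
s2(29) + s4(32) → 61
s1(35) + s3(40) → 75
s7(47) + s6(59) → 106
61 + s5(71) → 132
75 + 106 → 181
132 + 181 → 313
The subtree containing s6 is merged 3 times, so code length = 3.

3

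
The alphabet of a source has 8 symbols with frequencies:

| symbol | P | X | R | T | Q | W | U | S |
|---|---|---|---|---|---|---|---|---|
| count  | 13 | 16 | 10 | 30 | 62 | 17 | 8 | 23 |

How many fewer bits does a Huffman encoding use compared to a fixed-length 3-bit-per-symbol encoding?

Fixed-length: 3 bits × 179 symbols = 537 bits.
Huffman merges:
U(8) + R(10) → 18
P(13) + X(16) → 29
W(17) + 18 → 35
S(23) + 29 → 52
T(30) + 35 → 65
52 + Q(62) → 114
65 + 114 → 179
Huffman total = 18 + 29 + 35 + 52 + 65 + 114 + 179 = 492 bits.
Saving = 537 − 492 = 45 bits.

45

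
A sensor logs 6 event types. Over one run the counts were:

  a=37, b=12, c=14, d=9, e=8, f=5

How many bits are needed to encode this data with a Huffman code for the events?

194

Greedily combine the two least-frequent nodes:
merge f(5) and e(8): 13
merge d(9) and b(12): 21
merge 13 and c(14): 27
merge 21 and 27: 48
merge a(37) and 48: 85
The encoded length is the sum of every internal node's weight: 13 + 21 + 27 + 48 + 85 = 194 bits.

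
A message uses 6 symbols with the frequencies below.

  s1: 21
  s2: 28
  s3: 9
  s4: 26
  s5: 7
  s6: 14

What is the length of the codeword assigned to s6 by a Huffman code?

3

Repeatedly merge the two smallest:
combine s5(7), s3(9) → 16
combine s6(14), 16 → 30
combine s1(21), s4(26) → 47
combine s2(28), 30 → 58
combine 47, 58 → 105
s6 sits 3 levels below the root, so its codeword is 3 bits.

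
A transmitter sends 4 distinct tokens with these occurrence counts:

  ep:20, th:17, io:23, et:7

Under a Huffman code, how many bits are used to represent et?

2

Repeatedly merge the two smallest:
merge et(7) and th(17): 24
merge ep(20) and io(23): 43
merge 24 and 43: 67
The subtree containing et is merged 2 times, so code length = 2.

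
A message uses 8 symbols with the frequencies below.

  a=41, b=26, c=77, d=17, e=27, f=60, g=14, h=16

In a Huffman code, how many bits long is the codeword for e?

Build the tree from the bottom:
g(14) + h(16) → 30
d(17) + b(26) → 43
e(27) + 30 → 57
a(41) + 43 → 84
57 + f(60) → 117
c(77) + 84 → 161
117 + 161 → 278
e's leaf is at depth 3, giving a 3-bit codeword.

3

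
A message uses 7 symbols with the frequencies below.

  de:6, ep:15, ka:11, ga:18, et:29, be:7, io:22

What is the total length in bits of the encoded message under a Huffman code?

286

Greedily combine the two least-frequent nodes:
de(6) + be(7) → 13
ka(11) + 13 → 24
ep(15) + ga(18) → 33
io(22) + 24 → 46
et(29) + 33 → 62
46 + 62 → 108
Each symbol's bit-cost is frequency × depth; summing gives 286 bits (equivalently 13 + 24 + 33 + 46 + 62 + 108).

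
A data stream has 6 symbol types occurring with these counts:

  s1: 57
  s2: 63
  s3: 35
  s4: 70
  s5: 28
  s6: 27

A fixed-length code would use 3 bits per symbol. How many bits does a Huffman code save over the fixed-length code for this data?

135

Fixed-length: 3 bits × 280 symbols = 840 bits.
Huffman merges:
combine s6(27), s5(28) → 55
combine s3(35), 55 → 90
combine s1(57), s2(63) → 120
combine s4(70), 90 → 160
combine 120, 160 → 280
Huffman total = 55 + 90 + 120 + 160 + 280 = 705 bits.
Saving = 840 − 705 = 135 bits.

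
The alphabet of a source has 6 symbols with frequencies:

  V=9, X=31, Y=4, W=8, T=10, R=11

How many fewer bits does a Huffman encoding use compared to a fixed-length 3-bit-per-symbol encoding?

50

Fixed-length: 3 bits × 73 symbols = 219 bits.
Huffman merges:
combine Y(4), W(8) → 12
combine V(9), T(10) → 19
combine R(11), 12 → 23
combine 19, 23 → 42
combine X(31), 42 → 73
Huffman total = 12 + 19 + 23 + 42 + 73 = 169 bits.
Saving = 219 − 169 = 50 bits.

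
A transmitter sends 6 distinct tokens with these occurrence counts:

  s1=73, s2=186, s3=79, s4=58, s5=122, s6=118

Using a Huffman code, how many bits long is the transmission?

1600

Build the Huffman tree bottom-up:
merge s4(58) and s1(73): 131
merge s3(79) and s6(118): 197
merge s5(122) and 131: 253
merge s2(186) and 197: 383
merge 253 and 383: 636
Total encoded bits = sum of merged weights = 131 + 197 + 253 + 383 + 636 = 1600.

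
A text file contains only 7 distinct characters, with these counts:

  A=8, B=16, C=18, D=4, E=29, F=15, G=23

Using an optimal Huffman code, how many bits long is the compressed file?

299

Merge the two smallest weights repeatedly:
merge D(4) and A(8): 12
merge 12 and F(15): 27
merge B(16) and C(18): 34
merge G(23) and 27: 50
merge E(29) and 34: 63
merge 50 and 63: 113
Total encoded bits = sum of merged weights = 12 + 27 + 34 + 50 + 63 + 113 = 299.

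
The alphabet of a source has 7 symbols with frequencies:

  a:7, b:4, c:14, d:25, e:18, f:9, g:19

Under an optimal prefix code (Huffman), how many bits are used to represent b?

Huffman merges, smallest pair first:
combine b(4), a(7) → 11
combine f(9), 11 → 20
combine c(14), e(18) → 32
combine g(19), 20 → 39
combine d(25), 32 → 57
combine 39, 57 → 96
b's leaf is at depth 4, giving a 4-bit codeword.

4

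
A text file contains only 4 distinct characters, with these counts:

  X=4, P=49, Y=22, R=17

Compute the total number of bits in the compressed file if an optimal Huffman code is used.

156

Build the Huffman tree bottom-up:
combine X(4), R(17) → 21
combine 21, Y(22) → 43
combine 43, P(49) → 92
Each symbol's bit-cost is frequency × depth; summing gives 156 bits (equivalently 21 + 43 + 92).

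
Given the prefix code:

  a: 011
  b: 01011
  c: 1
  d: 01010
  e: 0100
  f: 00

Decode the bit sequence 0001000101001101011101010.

fedabcd

Read left to right; each codeword is recognised as soon as it completes (prefix code):
  00→f | 0100→e | 01010→d | 011→a | 01011→b | 1→c | 01010→d
Decoded message: fedabcd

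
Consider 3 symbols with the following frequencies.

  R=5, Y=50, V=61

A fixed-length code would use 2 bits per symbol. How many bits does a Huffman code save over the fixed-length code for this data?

Fixed-length: 2 bits × 116 symbols = 232 bits.
Huffman merges:
merge R(5) and Y(50): 55
merge 55 and V(61): 116
Huffman total = 55 + 116 = 171 bits.
Saving = 232 − 171 = 61 bits.

61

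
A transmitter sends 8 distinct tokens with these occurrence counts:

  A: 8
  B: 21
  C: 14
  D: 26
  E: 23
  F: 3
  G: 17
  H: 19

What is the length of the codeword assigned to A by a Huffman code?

4

Huffman merges, smallest pair first:
merge F(3) and A(8): 11
merge 11 and C(14): 25
merge G(17) and H(19): 36
merge B(21) and E(23): 44
merge 25 and D(26): 51
merge 36 and 44: 80
merge 51 and 80: 131
A's leaf is at depth 4, giving a 4-bit codeword.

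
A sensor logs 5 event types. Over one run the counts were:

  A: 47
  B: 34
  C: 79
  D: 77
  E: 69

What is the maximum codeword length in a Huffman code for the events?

3

Merge the two lowest-weight nodes at each step:
B(34) + A(47) → 81
E(69) + D(77) → 146
C(79) + 81 → 160
146 + 160 → 306
Maximum depth reached is 3.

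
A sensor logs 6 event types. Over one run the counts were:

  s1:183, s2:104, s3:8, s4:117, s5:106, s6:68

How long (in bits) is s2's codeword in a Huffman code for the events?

Huffman merges, smallest pair first:
s3(8) + s6(68) → 76
76 + s2(104) → 180
s5(106) + s4(117) → 223
180 + s1(183) → 363
223 + 363 → 586
The subtree containing s2 is merged 3 times, so code length = 3.

3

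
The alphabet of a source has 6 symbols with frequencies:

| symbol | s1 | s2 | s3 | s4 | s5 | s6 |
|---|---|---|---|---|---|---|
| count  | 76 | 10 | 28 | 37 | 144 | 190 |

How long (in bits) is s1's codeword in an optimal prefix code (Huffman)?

Build the tree from the bottom:
merge s2(10) and s3(28): 38
merge s4(37) and 38: 75
merge 75 and s1(76): 151
merge s5(144) and 151: 295
merge s6(190) and 295: 485
s1's leaf is at depth 3, giving a 3-bit codeword.

3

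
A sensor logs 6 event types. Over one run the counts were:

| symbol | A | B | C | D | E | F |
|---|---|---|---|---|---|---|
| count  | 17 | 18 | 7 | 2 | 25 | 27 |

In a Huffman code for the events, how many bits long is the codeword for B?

2

Repeatedly merge the two smallest:
merge D(2) and C(7): 9
merge 9 and A(17): 26
merge B(18) and E(25): 43
merge 26 and F(27): 53
merge 43 and 53: 96
B's leaf is at depth 2, giving a 2-bit codeword.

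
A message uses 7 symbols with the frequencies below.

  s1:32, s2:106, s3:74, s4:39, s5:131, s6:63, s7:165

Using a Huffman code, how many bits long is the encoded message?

Build the Huffman tree bottom-up:
s1(32) + s4(39) → 71
s6(63) + 71 → 134
s3(74) + s2(106) → 180
s5(131) + 134 → 265
s7(165) + 180 → 345
265 + 345 → 610
Total encoded bits = sum of merged weights = 71 + 134 + 180 + 265 + 345 + 610 = 1605.

1605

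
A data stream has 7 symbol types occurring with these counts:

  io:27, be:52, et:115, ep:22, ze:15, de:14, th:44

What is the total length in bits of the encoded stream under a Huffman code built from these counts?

Merge the two smallest weights repeatedly:
combine de(14), ze(15) → 29
combine ep(22), io(27) → 49
combine 29, th(44) → 73
combine 49, be(52) → 101
combine 73, 101 → 174
combine et(115), 174 → 289
Each symbol's bit-cost is frequency × depth; summing gives 715 bits (equivalently 29 + 49 + 73 + 101 + 174 + 289).

715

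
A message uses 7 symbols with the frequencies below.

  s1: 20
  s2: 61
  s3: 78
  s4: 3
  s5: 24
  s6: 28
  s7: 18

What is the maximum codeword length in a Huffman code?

Merge the two lowest-weight nodes at each step:
merge s4(3) and s7(18): 21
merge s1(20) and 21: 41
merge s5(24) and s6(28): 52
merge 41 and 52: 93
merge s2(61) and s3(78): 139
merge 93 and 139: 232
The rarest symbols sit at the bottom; the longest codeword is 4 bits.

4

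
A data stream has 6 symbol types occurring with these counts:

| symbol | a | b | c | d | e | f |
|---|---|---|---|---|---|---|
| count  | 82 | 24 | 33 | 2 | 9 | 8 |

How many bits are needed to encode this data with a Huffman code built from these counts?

306

Build the Huffman tree bottom-up:
combine d(2), f(8) → 10
combine e(9), 10 → 19
combine 19, b(24) → 43
combine c(33), 43 → 76
combine 76, a(82) → 158
Each symbol's bit-cost is frequency × depth; summing gives 306 bits (equivalently 10 + 19 + 43 + 76 + 158).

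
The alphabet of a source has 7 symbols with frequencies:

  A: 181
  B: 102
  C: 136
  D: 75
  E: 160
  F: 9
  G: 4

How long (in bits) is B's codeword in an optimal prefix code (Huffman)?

3

Repeatedly merge the two smallest:
merge G(4) and F(9): 13
merge 13 and D(75): 88
merge 88 and B(102): 190
merge C(136) and E(160): 296
merge A(181) and 190: 371
merge 296 and 371: 667
The subtree containing B is merged 3 times, so code length = 3.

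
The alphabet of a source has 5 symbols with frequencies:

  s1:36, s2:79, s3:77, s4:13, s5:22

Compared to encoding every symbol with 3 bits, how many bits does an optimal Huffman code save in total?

Fixed-length: 3 bits × 227 symbols = 681 bits.
Huffman merges:
s4(13) + s5(22) → 35
35 + s1(36) → 71
71 + s3(77) → 148
s2(79) + 148 → 227
Huffman total = 35 + 71 + 148 + 227 = 481 bits.
Saving = 681 − 481 = 200 bits.

200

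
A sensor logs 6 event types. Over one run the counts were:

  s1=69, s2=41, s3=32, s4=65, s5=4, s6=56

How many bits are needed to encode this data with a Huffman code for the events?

Build the Huffman tree bottom-up:
s5(4) + s3(32) → 36
36 + s2(41) → 77
s6(56) + s4(65) → 121
s1(69) + 77 → 146
121 + 146 → 267
Total encoded bits = sum of merged weights = 36 + 77 + 121 + 146 + 267 = 647.

647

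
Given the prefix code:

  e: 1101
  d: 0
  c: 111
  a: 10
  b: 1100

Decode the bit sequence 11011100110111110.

Read left to right; each codeword is recognised as soon as it completes (prefix code):
  1101→e | 1100→b | 1101→e | 111→c | 10→a
Decoded message: ebeca

ebeca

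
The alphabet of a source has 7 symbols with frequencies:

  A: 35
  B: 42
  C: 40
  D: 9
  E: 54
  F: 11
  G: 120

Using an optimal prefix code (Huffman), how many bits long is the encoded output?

Greedily combine the two least-frequent nodes:
merge D(9) and F(11): 20
merge 20 and A(35): 55
merge C(40) and B(42): 82
merge E(54) and 55: 109
merge 82 and 109: 191
merge G(120) and 191: 311
The encoded length is the sum of every internal node's weight: 20 + 55 + 82 + 109 + 191 + 311 = 768 bits.

768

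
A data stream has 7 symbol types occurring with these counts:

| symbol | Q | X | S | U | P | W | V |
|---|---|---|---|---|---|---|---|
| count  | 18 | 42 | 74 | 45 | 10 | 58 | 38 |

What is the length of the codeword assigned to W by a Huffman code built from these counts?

Repeatedly merge the two smallest:
P(10) + Q(18) → 28
28 + V(38) → 66
X(42) + U(45) → 87
W(58) + 66 → 124
S(74) + 87 → 161
124 + 161 → 285
W's leaf is at depth 2, giving a 2-bit codeword.

2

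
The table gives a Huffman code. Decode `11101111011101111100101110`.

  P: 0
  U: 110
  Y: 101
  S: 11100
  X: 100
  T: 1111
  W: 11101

WWUTXYU

Read left to right; each codeword is recognised as soon as it completes (prefix code):
  11101→W | 11101→W | 110→U | 1111→T | 100→X | 101→Y | 110→U
Decoded message: WWUTXYU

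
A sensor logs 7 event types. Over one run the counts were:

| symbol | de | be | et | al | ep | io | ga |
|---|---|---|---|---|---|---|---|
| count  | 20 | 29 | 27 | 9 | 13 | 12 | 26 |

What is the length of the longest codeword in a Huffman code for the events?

Merge the two lowest-weight nodes at each step:
merge al(9) and io(12): 21
merge ep(13) and de(20): 33
merge 21 and ga(26): 47
merge et(27) and be(29): 56
merge 33 and 47: 80
merge 56 and 80: 136
The rarest symbols sit at the bottom; the longest codeword is 4 bits.

4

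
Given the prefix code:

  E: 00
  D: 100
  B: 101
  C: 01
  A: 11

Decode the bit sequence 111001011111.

Read left to right; each codeword is recognised as soon as it completes (prefix code):
  11→A | 100→D | 101→B | 11→A | 11→A
Decoded message: ADBAA

ADBAA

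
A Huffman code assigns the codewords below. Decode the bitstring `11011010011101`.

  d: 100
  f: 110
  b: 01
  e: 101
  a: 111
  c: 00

Read left to right; each codeword is recognised as soon as it completes (prefix code):
  110→f | 110→f | 100→d | 111→a | 01→b
Decoded message: ffdab

ffdab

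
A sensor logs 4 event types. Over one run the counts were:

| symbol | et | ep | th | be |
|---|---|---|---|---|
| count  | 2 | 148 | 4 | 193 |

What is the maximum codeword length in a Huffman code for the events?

3

Merge the two lowest-weight nodes at each step:
merge et(2) and th(4): 6
merge 6 and ep(148): 154
merge 154 and be(193): 347
The first pair merged (et, th) ends up deepest, at depth 3.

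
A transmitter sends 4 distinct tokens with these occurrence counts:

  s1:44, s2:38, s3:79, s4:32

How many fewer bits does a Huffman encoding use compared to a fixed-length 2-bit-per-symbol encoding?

Fixed-length: 2 bits × 193 symbols = 386 bits.
Huffman merges:
s4(32) + s2(38) → 70
s1(44) + 70 → 114
s3(79) + 114 → 193
Huffman total = 70 + 114 + 193 = 377 bits.
Saving = 386 − 377 = 9 bits.

9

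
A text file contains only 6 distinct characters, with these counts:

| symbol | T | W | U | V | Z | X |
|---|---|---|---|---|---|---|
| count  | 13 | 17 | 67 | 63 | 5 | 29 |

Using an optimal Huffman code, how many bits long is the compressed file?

438

Merge the two smallest weights repeatedly:
merge Z(5) and T(13): 18
merge W(17) and 18: 35
merge X(29) and 35: 64
merge V(63) and 64: 127
merge U(67) and 127: 194
Total encoded bits = sum of merged weights = 18 + 35 + 64 + 127 + 194 = 438.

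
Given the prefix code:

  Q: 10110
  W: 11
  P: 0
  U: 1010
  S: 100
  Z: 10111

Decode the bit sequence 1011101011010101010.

ZPQUU

Read left to right; each codeword is recognised as soon as it completes (prefix code):
  10111→Z | 0→P | 10110→Q | 1010→U | 1010→U
Decoded message: ZPQUU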